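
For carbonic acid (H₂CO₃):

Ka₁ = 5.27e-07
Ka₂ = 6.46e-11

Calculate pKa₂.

pKa₂ = -log(Ka₂) = -log(6.46e-11) = 10.19.

pK_{a2} = 10.19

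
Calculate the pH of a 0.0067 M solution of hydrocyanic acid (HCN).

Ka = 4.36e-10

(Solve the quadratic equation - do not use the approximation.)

x² + Ka×x - Ka×C = 0. Using quadratic formula: [H⁺] = 1.7089e-06

pH = 5.77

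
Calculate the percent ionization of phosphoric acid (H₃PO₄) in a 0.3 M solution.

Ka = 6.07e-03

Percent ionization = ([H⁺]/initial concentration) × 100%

Using Ka equilibrium: x² + Ka×x - Ka×C = 0. Solving: [H⁺] = 3.9746e-02. Percent = (3.9746e-02/0.3) × 100

Percent ionization = 13.2%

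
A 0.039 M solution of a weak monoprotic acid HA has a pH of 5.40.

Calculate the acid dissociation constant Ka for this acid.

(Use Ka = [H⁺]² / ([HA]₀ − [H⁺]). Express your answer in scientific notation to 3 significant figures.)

[H⁺] = 10^(−pH) = 10^(−5.40) = 3.981e-06 M. For HA ⇌ H⁺ + A⁻, Ka = [H⁺][A⁻]/[HA] = [H⁺]² / ([HA]₀ − [H⁺]) = (3.981e-06)² / (0.039 − 3.981e-06) = 4.06e-10.

K_a = 4.06e-10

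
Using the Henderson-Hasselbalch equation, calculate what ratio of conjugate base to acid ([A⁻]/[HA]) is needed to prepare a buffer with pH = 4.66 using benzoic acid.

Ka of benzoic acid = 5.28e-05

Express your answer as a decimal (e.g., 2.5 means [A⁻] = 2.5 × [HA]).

pKa = -log(5.28e-05) = 4.2774. pH = pKa + log([A⁻]/[HA]), so log([A⁻]/[HA]) = pH − pKa = 4.66 − 4.2774 = 0.3826. [A⁻]/[HA] = 10^(0.3826) = 2.41

[A⁻]/[HA] = 2.41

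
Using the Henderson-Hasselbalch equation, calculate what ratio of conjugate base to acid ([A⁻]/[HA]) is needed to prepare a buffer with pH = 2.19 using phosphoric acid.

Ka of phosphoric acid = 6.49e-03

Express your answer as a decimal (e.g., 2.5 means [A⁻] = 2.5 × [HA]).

pKa = -log(6.49e-03) = 2.1878. pH = pKa + log([A⁻]/[HA]), so log([A⁻]/[HA]) = pH − pKa = 2.19 − 2.1878 = 0.0022. [A⁻]/[HA] = 10^(0.0022) = 1.01

[A⁻]/[HA] = 1.01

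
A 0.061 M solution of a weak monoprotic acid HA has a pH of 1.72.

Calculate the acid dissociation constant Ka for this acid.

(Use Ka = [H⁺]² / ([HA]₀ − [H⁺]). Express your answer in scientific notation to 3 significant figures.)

[H⁺] = 10^(−pH) = 10^(−1.72) = 1.905e-02 M. For HA ⇌ H⁺ + A⁻, Ka = [H⁺][A⁻]/[HA] = [H⁺]² / ([HA]₀ − [H⁺]) = (1.905e-02)² / (0.061 − 1.905e-02) = 8.66e-03.

K_a = 8.66e-03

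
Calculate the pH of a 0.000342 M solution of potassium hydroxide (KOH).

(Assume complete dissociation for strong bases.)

[OH⁻] = 0.000342 M for strong base. pOH = -log[OH⁻] = 3.47, pH = 14 - pOH

pH = 10.53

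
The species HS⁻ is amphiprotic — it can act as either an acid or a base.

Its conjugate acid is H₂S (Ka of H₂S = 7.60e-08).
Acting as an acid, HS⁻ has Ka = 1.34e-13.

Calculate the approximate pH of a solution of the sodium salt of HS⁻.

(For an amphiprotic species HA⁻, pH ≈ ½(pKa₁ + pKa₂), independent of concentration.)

pKa₁ = -log(7.60e-08) = 7.12; pKa₂ = -log(1.34e-13) = 12.87. For an amphiprotic species, pH ≈ ½(pKa₁ + pKa₂) = ½(7.12 + 12.87) = 10.00.

pH = 10.00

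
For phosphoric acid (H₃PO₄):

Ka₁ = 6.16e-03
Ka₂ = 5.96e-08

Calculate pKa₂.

pKa₂ = -log(Ka₂) = -log(5.96e-08) = 7.22.

pK_{a2} = 7.22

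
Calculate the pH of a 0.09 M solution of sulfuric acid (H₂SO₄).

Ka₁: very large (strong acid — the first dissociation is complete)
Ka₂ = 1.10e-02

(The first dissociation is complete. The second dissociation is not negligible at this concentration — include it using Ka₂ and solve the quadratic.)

First dissociation is complete: [H⁺]₀ = [HSO₄⁻]₀ = C = 0.09 M. Second dissociation HSO₄⁻ ⇌ H⁺ + SO₄²⁻: let x = [SO₄²⁻]. Ka₂ = (C + x)·x / (C − x) = 1.10e-02 → x² + (C + Ka₂)·x − Ka₂·C = 0 → x² + 0.10100·x − 9.900e-04 = 0. x = (−0.10100 + √(0.10100² + 4 × 9.900e-04)) / 2 = 9.0000e-03 M. [H⁺] = C + x = 0.09 + 9.0000e-03 = 9.9000e-02 M. pH = -log(9.9000e-02) = 1.00.

pH = 1.00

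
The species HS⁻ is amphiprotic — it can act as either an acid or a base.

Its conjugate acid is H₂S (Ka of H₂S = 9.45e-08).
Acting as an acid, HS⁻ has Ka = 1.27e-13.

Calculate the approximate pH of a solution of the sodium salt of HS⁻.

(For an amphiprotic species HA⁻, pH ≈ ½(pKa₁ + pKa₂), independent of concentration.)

pKa₁ = -log(9.45e-08) = 7.02; pKa₂ = -log(1.27e-13) = 12.90. For an amphiprotic species, pH ≈ ½(pKa₁ + pKa₂) = ½(7.02 + 12.90) = 9.96.

pH = 9.96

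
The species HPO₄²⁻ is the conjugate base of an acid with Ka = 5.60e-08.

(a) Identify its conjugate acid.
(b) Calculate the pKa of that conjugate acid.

(a) The conjugate acid is formed by adding one H⁺ to HPO₄²⁻, giving H₂PO₄⁻. (b) pKa = -log(Ka) = -log(5.60e-08) = 7.25.

Conjugate acid: H₂PO₄⁻; pK_a = 7.25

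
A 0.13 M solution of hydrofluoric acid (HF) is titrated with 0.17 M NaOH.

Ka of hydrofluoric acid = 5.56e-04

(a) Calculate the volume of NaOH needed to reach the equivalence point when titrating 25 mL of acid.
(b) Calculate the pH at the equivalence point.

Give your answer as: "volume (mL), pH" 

moles acid = 0.13 × 25/1000 = 0.00325 mol; V_base = moles/0.17 × 1000 = 19.1 mL. At equivalence only the conjugate base is present: [A⁻] = 0.00325/0.044 = 7.3667e-02 M. Kb = Kw/Ka = 1.80e-11; [OH⁻] = √(Kb × [A⁻]) = 1.1511e-06; pOH = 5.94; pH = 14 - pOH = 8.06.

V = 19.1 mL, pH = 8.06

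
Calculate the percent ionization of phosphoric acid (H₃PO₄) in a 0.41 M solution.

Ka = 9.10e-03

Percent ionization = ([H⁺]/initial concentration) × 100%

Using Ka equilibrium: x² + Ka×x - Ka×C = 0. Solving: [H⁺] = 5.6701e-02. Percent = (5.6701e-02/0.41) × 100

Percent ionization = 13.8%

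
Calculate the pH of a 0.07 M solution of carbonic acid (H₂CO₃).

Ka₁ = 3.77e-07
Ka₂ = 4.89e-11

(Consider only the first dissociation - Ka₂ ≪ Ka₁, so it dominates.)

First dissociation dominates. From Ka₁ = [H⁺][HA⁻]/[H₂A], x² + Ka₁·x − Ka₁·C = 0 with C = 0.07 M and Ka₁ = 3.77e-07. Solving: [H⁺] = (−Ka₁ + √(Ka₁² + 4·Ka₁·C)) / 2 = 1.6226e-04 M. pH = -log(1.6226e-04) = 3.79.

pH = 3.79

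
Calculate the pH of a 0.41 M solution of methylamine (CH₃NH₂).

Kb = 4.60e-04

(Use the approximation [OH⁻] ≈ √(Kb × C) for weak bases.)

[OH⁻] = √(Kb × C) = √(4.60e-04 × 0.41) = 1.3733e-02. pOH = 1.86, pH = 14 - pOH

pH = 12.14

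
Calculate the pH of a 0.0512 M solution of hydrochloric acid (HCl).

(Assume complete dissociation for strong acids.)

[H⁺] = 0.0512 M for strong acid. pH = -log[H⁺] = -log(0.0512)

pH = 1.29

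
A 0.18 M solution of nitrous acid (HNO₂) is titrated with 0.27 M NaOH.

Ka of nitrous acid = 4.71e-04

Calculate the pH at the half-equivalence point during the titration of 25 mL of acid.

At half-equivalence [HA] = [A⁻], so Henderson-Hasselbalch gives pH = pKa = -log(4.71e-04) = 3.33.

pH = pKa = 3.33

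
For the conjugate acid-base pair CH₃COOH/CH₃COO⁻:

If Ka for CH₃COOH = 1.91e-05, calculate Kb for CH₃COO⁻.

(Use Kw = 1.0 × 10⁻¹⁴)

For a conjugate pair Ka × Kb = Kw, so Kb = Kw/Ka = 1.0 × 10⁻¹⁴ / 1.91e-05 = 5.24e-10.

K_b = 5.24e-10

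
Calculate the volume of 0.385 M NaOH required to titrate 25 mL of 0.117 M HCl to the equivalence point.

At equivalence: moles acid = moles base. moles HCl = 0.117 × 25/1000 = 0.002925 mol. V_base = moles / 0.385 × 1000 = 7.6 mL.

V_{base} = 7.6 mL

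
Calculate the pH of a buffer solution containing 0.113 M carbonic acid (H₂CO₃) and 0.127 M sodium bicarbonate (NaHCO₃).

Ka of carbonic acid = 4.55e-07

pKa = -log(4.55e-07) = 6.34. pH = pKa + log([A⁻]/[HA]) = 6.34 + log(0.127/0.113)

pH = 6.39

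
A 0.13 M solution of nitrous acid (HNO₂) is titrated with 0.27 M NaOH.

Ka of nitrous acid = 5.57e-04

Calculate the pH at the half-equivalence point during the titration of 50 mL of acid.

At half-equivalence [HA] = [A⁻], so Henderson-Hasselbalch gives pH = pKa = -log(5.57e-04) = 3.25.

pH = pKa = 3.25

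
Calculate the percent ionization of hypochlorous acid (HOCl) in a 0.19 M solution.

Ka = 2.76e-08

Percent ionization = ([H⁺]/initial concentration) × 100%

Using Ka equilibrium: x² + Ka×x - Ka×C = 0. Solving: [H⁺] = 7.2402e-05. Percent = (7.2402e-05/0.19) × 100

Percent ionization = 0.0381%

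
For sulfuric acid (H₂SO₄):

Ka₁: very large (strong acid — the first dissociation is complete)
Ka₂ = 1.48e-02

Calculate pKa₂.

pKa₂ = -log(Ka₂) = -log(1.48e-02) = 1.83.

pK_{a2} = 1.83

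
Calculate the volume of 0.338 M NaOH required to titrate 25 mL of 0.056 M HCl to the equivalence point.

At equivalence: moles acid = moles base. moles HCl = 0.056 × 25/1000 = 0.0014 mol. V_base = moles / 0.338 × 1000 = 4.1 mL.

V_{base} = 4.1 mL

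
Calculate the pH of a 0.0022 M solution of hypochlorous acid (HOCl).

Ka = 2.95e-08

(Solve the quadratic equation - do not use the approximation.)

x² + Ka×x - Ka×C = 0. Using quadratic formula: [H⁺] = 8.0413e-06

pH = 5.09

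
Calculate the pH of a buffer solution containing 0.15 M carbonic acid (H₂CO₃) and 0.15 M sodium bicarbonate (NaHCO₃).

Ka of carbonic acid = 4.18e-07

pKa = -log(4.18e-07) = 6.38. pH = pKa + log([A⁻]/[HA]) = 6.38 + log(0.15/0.15)

pH = 6.38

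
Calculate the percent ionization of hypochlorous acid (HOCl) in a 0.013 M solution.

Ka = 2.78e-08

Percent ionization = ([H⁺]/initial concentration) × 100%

Using Ka equilibrium: x² + Ka×x - Ka×C = 0. Solving: [H⁺] = 1.8997e-05. Percent = (1.8997e-05/0.013) × 100

Percent ionization = 0.146%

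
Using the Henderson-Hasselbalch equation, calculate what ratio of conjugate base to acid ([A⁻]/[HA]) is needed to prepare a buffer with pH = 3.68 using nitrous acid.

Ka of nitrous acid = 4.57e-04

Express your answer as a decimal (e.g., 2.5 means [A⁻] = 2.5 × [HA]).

pKa = -log(4.57e-04) = 3.3401. pH = pKa + log([A⁻]/[HA]), so log([A⁻]/[HA]) = pH − pKa = 3.68 − 3.3401 = 0.3399. [A⁻]/[HA] = 10^(0.3399) = 2.19

[A⁻]/[HA] = 2.19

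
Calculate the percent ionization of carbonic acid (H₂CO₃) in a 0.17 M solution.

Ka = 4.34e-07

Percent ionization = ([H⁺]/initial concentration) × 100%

Using Ka equilibrium: x² + Ka×x - Ka×C = 0. Solving: [H⁺] = 2.7141e-04. Percent = (2.7141e-04/0.17) × 100

Percent ionization = 0.16%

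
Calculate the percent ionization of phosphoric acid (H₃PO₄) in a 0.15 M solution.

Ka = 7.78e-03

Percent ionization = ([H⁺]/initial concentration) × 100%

Using Ka equilibrium: x² + Ka×x - Ka×C = 0. Solving: [H⁺] = 3.0492e-02. Percent = (3.0492e-02/0.15) × 100

Percent ionization = 20.3%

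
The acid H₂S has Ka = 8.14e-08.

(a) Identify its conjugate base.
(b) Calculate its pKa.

(a) The conjugate base is formed by removing one H⁺ from H₂S, giving HS⁻. (b) pKa = -log(Ka) = -log(8.14e-08) = 7.09.

Conjugate base: HS⁻; pK_a = 7.09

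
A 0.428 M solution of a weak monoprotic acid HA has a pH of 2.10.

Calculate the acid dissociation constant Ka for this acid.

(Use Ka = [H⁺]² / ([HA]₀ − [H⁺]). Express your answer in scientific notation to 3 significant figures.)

[H⁺] = 10^(−pH) = 10^(−2.10) = 7.943e-03 M. For HA ⇌ H⁺ + A⁻, Ka = [H⁺][A⁻]/[HA] = [H⁺]² / ([HA]₀ − [H⁺]) = (7.943e-03)² / (0.428 − 7.943e-03) = 1.50e-04.

K_a = 1.50e-04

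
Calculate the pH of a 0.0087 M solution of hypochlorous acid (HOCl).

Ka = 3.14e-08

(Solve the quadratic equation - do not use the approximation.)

x² + Ka×x - Ka×C = 0. Using quadratic formula: [H⁺] = 1.6512e-05

pH = 4.78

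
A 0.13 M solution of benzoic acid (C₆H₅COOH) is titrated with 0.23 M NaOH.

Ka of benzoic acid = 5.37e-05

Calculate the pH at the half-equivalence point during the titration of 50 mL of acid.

At half-equivalence [HA] = [A⁻], so Henderson-Hasselbalch gives pH = pKa = -log(5.37e-05) = 4.27.

pH = pKa = 4.27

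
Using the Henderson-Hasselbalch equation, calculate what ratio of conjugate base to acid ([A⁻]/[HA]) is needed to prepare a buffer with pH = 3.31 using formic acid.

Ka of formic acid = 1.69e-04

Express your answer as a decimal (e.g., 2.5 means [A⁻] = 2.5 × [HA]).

pKa = -log(1.69e-04) = 3.7721. pH = pKa + log([A⁻]/[HA]), so log([A⁻]/[HA]) = pH − pKa = 3.31 − 3.7721 = -0.4621. [A⁻]/[HA] = 10^(-0.4621) = 0.345

[A⁻]/[HA] = 0.345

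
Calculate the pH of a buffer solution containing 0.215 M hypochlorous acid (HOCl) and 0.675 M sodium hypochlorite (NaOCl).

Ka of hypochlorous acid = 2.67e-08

pKa = -log(2.67e-08) = 7.57. pH = pKa + log([A⁻]/[HA]) = 7.57 + log(0.675/0.215)

pH = 8.07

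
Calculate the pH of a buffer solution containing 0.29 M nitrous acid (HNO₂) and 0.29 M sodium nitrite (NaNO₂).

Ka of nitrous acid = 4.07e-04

pKa = -log(4.07e-04) = 3.39. pH = pKa + log([A⁻]/[HA]) = 3.39 + log(0.29/0.29)

pH = 3.39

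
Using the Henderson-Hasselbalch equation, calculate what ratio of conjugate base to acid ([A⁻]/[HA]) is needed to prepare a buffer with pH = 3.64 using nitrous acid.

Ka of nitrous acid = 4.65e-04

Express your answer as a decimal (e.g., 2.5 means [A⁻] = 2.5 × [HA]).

pKa = -log(4.65e-04) = 3.3325. pH = pKa + log([A⁻]/[HA]), so log([A⁻]/[HA]) = pH − pKa = 3.64 − 3.3325 = 0.3075. [A⁻]/[HA] = 10^(0.3075) = 2.03

[A⁻]/[HA] = 2.03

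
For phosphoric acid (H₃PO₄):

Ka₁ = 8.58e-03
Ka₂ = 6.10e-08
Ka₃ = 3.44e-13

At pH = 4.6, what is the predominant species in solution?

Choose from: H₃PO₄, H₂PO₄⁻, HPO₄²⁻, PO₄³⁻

pKa₁ = 2.07, pKa₂ = 7.21, pKa₃ = 12.46. For a polyprotic acid the predominant species crosses at each pKa: below pKa_n the protonated form dominates, above it the deprotonated form does. At pH = 4.6, the predominant species is H₂PO₄⁻.

H₂PO₄⁻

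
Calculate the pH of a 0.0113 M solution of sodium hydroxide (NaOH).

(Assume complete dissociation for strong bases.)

[OH⁻] = 0.0113 M for strong base. pOH = -log[OH⁻] = 1.95, pH = 14 - pOH

pH = 12.05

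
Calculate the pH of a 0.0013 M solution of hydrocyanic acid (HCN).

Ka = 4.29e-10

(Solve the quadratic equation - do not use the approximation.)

x² + Ka×x - Ka×C = 0. Using quadratic formula: [H⁺] = 7.4658e-07

pH = 6.13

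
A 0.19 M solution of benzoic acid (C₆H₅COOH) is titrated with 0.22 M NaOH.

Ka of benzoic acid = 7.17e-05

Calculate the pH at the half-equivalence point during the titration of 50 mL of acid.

At half-equivalence [HA] = [A⁻], so Henderson-Hasselbalch gives pH = pKa = -log(7.17e-05) = 4.14.

pH = pKa = 4.14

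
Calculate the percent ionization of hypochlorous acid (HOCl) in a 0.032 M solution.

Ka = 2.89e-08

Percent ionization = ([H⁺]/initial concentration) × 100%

Using Ka equilibrium: x² + Ka×x - Ka×C = 0. Solving: [H⁺] = 3.0396e-05. Percent = (3.0396e-05/0.032) × 100

Percent ionization = 0.095%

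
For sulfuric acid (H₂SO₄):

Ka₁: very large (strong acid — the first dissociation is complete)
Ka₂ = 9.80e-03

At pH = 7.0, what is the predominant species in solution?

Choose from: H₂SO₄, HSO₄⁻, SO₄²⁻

The first dissociation is complete, so H₂SO₄ itself is never the predominant species in water; pKa₂ = -log(9.80e-03) = 2.01. For a polyprotic acid the predominant species crosses at each pKa: below pKa_n the protonated form dominates, above it the deprotonated form does. At pH = 7.0, the predominant species is SO₄²⁻.

SO₄²⁻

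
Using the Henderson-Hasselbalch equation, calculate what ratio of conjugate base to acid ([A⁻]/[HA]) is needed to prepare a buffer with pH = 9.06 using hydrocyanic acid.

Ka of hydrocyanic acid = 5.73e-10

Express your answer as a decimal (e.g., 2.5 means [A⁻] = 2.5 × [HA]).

pKa = -log(5.73e-10) = 9.2418. pH = pKa + log([A⁻]/[HA]), so log([A⁻]/[HA]) = pH − pKa = 9.06 − 9.2418 = -0.1818. [A⁻]/[HA] = 10^(-0.1818) = 0.658

[A⁻]/[HA] = 0.658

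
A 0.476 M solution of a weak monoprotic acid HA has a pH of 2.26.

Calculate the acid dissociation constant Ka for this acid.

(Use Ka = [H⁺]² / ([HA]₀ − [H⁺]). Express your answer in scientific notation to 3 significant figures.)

[H⁺] = 10^(−pH) = 10^(−2.26) = 5.495e-03 M. For HA ⇌ H⁺ + A⁻, Ka = [H⁺][A⁻]/[HA] = [H⁺]² / ([HA]₀ − [H⁺]) = (5.495e-03)² / (0.476 − 5.495e-03) = 6.42e-05.

K_a = 6.42e-05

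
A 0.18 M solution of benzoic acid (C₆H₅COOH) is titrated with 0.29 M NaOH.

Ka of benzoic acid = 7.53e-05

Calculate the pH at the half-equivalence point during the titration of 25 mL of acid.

At half-equivalence [HA] = [A⁻], so Henderson-Hasselbalch gives pH = pKa = -log(7.53e-05) = 4.12.

pH = pKa = 4.12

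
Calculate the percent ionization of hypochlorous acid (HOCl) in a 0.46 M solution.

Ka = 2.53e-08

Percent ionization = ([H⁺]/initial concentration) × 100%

Using Ka equilibrium: x² + Ka×x - Ka×C = 0. Solving: [H⁺] = 1.0787e-04. Percent = (1.0787e-04/0.46) × 100

Percent ionization = 0.0234%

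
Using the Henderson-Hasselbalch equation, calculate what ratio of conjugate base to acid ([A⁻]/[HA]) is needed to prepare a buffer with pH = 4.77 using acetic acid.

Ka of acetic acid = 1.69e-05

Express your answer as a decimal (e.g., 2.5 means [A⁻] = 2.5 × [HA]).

pKa = -log(1.69e-05) = 4.7721. pH = pKa + log([A⁻]/[HA]), so log([A⁻]/[HA]) = pH − pKa = 4.77 − 4.7721 = -0.0021. [A⁻]/[HA] = 10^(-0.0021) = 0.995

[A⁻]/[HA] = 0.995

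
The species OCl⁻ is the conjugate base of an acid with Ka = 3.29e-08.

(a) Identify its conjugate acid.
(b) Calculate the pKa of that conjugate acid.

(a) The conjugate acid is formed by adding one H⁺ to OCl⁻, giving HOCl. (b) pKa = -log(Ka) = -log(3.29e-08) = 7.48.

Conjugate acid: HOCl; pK_a = 7.48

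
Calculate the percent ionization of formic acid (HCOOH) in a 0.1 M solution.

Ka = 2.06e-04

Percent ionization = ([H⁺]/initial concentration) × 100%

Using Ka equilibrium: x² + Ka×x - Ka×C = 0. Solving: [H⁺] = 4.4369e-03. Percent = (4.4369e-03/0.1) × 100

Percent ionization = 4.44%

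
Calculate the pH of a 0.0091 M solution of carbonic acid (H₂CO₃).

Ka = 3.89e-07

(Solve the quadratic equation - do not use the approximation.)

x² + Ka×x - Ka×C = 0. Using quadratic formula: [H⁺] = 5.9303e-05

pH = 4.23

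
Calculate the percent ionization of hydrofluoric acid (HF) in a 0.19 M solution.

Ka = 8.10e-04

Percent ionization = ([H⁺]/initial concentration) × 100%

Using Ka equilibrium: x² + Ka×x - Ka×C = 0. Solving: [H⁺] = 1.2007e-02. Percent = (1.2007e-02/0.19) × 100

Percent ionization = 6.32%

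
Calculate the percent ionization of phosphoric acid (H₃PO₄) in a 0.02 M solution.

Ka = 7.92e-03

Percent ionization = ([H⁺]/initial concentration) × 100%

Using Ka equilibrium: x² + Ka×x - Ka×C = 0. Solving: [H⁺] = 9.2340e-03. Percent = (9.2340e-03/0.02) × 100

Percent ionization = 46.2%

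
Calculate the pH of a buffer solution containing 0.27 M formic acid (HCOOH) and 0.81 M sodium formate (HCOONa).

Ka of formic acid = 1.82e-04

pKa = -log(1.82e-04) = 3.74. pH = pKa + log([A⁻]/[HA]) = 3.74 + log(0.81/0.27)

pH = 4.22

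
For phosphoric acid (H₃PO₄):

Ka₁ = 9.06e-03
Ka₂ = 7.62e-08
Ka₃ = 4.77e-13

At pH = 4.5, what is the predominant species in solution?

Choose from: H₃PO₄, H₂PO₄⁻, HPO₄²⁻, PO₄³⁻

pKa₁ = 2.04, pKa₂ = 7.12, pKa₃ = 12.32. For a polyprotic acid the predominant species crosses at each pKa: below pKa_n the protonated form dominates, above it the deprotonated form does. At pH = 4.5, the predominant species is H₂PO₄⁻.

H₂PO₄⁻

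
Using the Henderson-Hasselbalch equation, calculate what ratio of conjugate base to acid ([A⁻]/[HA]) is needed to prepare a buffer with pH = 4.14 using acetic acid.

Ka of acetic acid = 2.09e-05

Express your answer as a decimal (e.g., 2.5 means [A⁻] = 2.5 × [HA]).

pKa = -log(2.09e-05) = 4.6799. pH = pKa + log([A⁻]/[HA]), so log([A⁻]/[HA]) = pH − pKa = 4.14 − 4.6799 = -0.5399. [A⁻]/[HA] = 10^(-0.5399) = 0.289

[A⁻]/[HA] = 0.289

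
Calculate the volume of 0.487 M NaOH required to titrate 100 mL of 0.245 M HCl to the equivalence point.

At equivalence: moles acid = moles base. moles HCl = 0.245 × 100/1000 = 0.0245 mol. V_base = moles / 0.487 × 1000 = 50.3 mL.

V_{base} = 50.3 mL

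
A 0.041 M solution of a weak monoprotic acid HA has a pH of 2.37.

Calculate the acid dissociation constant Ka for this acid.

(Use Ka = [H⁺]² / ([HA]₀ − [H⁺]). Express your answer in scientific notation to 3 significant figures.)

[H⁺] = 10^(−pH) = 10^(−2.37) = 4.266e-03 M. For HA ⇌ H⁺ + A⁻, Ka = [H⁺][A⁻]/[HA] = [H⁺]² / ([HA]₀ − [H⁺]) = (4.266e-03)² / (0.041 − 4.266e-03) = 4.95e-04.

K_a = 4.95e-04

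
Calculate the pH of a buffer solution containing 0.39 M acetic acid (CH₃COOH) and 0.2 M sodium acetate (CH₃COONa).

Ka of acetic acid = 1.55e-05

pKa = -log(1.55e-05) = 4.81. pH = pKa + log([A⁻]/[HA]) = 4.81 + log(0.2/0.39)

pH = 4.52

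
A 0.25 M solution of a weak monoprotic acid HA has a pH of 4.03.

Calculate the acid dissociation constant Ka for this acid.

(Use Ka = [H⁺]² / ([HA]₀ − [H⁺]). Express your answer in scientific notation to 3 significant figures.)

[H⁺] = 10^(−pH) = 10^(−4.03) = 9.333e-05 M. For HA ⇌ H⁺ + A⁻, Ka = [H⁺][A⁻]/[HA] = [H⁺]² / ([HA]₀ − [H⁺]) = (9.333e-05)² / (0.25 − 9.333e-05) = 3.49e-08.

K_a = 3.49e-08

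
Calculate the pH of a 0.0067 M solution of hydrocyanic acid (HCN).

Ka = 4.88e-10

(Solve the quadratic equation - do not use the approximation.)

x² + Ka×x - Ka×C = 0. Using quadratic formula: [H⁺] = 1.8080e-06

pH = 5.74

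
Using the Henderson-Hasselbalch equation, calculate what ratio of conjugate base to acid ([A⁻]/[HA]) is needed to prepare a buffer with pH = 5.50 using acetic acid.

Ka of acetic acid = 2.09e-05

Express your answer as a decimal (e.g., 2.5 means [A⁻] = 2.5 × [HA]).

pKa = -log(2.09e-05) = 4.6799. pH = pKa + log([A⁻]/[HA]), so log([A⁻]/[HA]) = pH − pKa = 5.50 − 4.6799 = 0.8201. [A⁻]/[HA] = 10^(0.8201) = 6.61

[A⁻]/[HA] = 6.61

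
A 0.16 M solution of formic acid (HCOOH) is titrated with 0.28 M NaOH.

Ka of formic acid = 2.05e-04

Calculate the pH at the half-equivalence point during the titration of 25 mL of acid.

At half-equivalence [HA] = [A⁻], so Henderson-Hasselbalch gives pH = pKa = -log(2.05e-04) = 3.69.

pH = pKa = 3.69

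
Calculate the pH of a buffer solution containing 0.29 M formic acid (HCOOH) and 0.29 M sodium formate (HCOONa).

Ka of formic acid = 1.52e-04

pKa = -log(1.52e-04) = 3.82. pH = pKa + log([A⁻]/[HA]) = 3.82 + log(0.29/0.29)

pH = 3.82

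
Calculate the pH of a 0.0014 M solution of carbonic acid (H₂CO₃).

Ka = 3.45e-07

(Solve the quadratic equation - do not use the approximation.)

x² + Ka×x - Ka×C = 0. Using quadratic formula: [H⁺] = 2.1805e-05

pH = 4.66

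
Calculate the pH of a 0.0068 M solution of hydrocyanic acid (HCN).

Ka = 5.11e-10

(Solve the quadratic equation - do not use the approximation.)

x² + Ka×x - Ka×C = 0. Using quadratic formula: [H⁺] = 1.8638e-06

pH = 5.73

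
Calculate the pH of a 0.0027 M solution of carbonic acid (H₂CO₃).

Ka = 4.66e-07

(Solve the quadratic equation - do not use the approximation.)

x² + Ka×x - Ka×C = 0. Using quadratic formula: [H⁺] = 3.5239e-05

pH = 4.45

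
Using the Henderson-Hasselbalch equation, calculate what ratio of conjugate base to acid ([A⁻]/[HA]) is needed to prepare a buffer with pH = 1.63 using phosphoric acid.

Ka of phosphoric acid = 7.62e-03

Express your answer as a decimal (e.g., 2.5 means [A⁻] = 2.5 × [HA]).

pKa = -log(7.62e-03) = 2.1180. pH = pKa + log([A⁻]/[HA]), so log([A⁻]/[HA]) = pH − pKa = 1.63 − 2.1180 = -0.4880. [A⁻]/[HA] = 10^(-0.4880) = 0.325

[A⁻]/[HA] = 0.325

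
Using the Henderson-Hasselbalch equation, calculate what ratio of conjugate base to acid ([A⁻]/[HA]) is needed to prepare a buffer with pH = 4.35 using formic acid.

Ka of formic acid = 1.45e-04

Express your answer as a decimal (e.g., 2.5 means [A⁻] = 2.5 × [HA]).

pKa = -log(1.45e-04) = 3.8386. pH = pKa + log([A⁻]/[HA]), so log([A⁻]/[HA]) = pH − pKa = 4.35 − 3.8386 = 0.5114. [A⁻]/[HA] = 10^(0.5114) = 3.25

[A⁻]/[HA] = 3.25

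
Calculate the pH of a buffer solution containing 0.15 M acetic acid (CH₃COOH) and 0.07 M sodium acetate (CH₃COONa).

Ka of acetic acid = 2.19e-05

pKa = -log(2.19e-05) = 4.66. pH = pKa + log([A⁻]/[HA]) = 4.66 + log(0.07/0.15)

pH = 4.33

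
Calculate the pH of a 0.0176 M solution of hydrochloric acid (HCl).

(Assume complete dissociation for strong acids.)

[H⁺] = 0.0176 M for strong acid. pH = -log[H⁺] = -log(0.0176)

pH = 1.75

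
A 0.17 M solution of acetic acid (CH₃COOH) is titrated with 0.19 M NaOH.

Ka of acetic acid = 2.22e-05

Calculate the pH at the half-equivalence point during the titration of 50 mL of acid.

At half-equivalence [HA] = [A⁻], so Henderson-Hasselbalch gives pH = pKa = -log(2.22e-05) = 4.65.

pH = pKa = 4.65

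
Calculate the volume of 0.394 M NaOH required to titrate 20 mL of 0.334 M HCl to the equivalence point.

At equivalence: moles acid = moles base. moles HCl = 0.334 × 20/1000 = 0.00668 mol. V_base = moles / 0.394 × 1000 = 17.0 mL.

V_{base} = 17.0 mL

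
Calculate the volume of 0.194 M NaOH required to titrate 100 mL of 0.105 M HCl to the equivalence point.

At equivalence: moles acid = moles base. moles HCl = 0.105 × 100/1000 = 0.0105 mol. V_base = moles / 0.194 × 1000 = 54.1 mL.

V_{base} = 54.1 mL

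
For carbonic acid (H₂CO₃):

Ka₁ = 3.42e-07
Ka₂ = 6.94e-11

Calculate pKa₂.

pKa₂ = -log(Ka₂) = -log(6.94e-11) = 10.16.

pK_{a2} = 10.16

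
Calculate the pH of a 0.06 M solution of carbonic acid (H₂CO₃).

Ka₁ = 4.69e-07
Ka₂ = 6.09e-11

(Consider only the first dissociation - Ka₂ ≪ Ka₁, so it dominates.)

First dissociation dominates. From Ka₁ = [H⁺][HA⁻]/[H₂A], x² + Ka₁·x − Ka₁·C = 0 with C = 0.06 M and Ka₁ = 4.69e-07. Solving: [H⁺] = (−Ka₁ + √(Ka₁² + 4·Ka₁·C)) / 2 = 1.6752e-04 M. pH = -log(1.6752e-04) = 3.78.

pH = 3.78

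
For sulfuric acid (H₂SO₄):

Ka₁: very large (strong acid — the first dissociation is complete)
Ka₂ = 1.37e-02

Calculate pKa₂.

pKa₂ = -log(Ka₂) = -log(1.37e-02) = 1.86.

pK_{a2} = 1.86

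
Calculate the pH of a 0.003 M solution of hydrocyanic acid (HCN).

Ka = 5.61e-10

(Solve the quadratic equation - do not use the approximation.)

x² + Ka×x - Ka×C = 0. Using quadratic formula: [H⁺] = 1.2970e-06

pH = 5.89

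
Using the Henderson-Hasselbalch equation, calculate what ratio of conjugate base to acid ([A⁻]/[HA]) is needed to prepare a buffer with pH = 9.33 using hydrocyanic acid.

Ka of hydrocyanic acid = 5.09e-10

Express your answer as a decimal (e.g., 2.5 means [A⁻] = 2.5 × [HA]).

pKa = -log(5.09e-10) = 9.2933. pH = pKa + log([A⁻]/[HA]), so log([A⁻]/[HA]) = pH − pKa = 9.33 − 9.2933 = 0.0367. [A⁻]/[HA] = 10^(0.0367) = 1.09

[A⁻]/[HA] = 1.09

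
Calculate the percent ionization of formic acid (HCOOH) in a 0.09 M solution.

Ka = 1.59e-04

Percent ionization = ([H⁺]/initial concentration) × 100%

Using Ka equilibrium: x² + Ka×x - Ka×C = 0. Solving: [H⁺] = 3.7042e-03. Percent = (3.7042e-03/0.09) × 100

Percent ionization = 4.12%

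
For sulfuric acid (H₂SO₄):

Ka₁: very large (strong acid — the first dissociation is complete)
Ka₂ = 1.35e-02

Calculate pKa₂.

pKa₂ = -log(Ka₂) = -log(1.35e-02) = 1.87.

pK_{a2} = 1.87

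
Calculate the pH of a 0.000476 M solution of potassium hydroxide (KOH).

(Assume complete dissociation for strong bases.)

[OH⁻] = 0.000476 M for strong base. pOH = -log[OH⁻] = 3.32, pH = 14 - pOH

pH = 10.68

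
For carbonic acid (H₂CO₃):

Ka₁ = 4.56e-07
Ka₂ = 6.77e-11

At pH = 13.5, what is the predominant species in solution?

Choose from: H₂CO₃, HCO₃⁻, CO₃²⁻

pKa₁ = 6.34, pKa₂ = 10.17. For a polyprotic acid the predominant species crosses at each pKa: below pKa_n the protonated form dominates, above it the deprotonated form does. At pH = 13.5, the predominant species is CO₃²⁻.

CO₃²⁻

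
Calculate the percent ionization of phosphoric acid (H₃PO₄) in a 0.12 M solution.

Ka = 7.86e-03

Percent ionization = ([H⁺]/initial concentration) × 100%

Using Ka equilibrium: x² + Ka×x - Ka×C = 0. Solving: [H⁺] = 2.7032e-02. Percent = (2.7032e-02/0.12) × 100

Percent ionization = 22.5%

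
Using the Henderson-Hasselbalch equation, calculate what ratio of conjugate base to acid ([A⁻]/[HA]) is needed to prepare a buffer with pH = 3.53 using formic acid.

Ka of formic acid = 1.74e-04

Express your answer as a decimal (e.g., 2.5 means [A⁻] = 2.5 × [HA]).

pKa = -log(1.74e-04) = 3.7595. pH = pKa + log([A⁻]/[HA]), so log([A⁻]/[HA]) = pH − pKa = 3.53 − 3.7595 = -0.2295. [A⁻]/[HA] = 10^(-0.2295) = 0.590

[A⁻]/[HA] = 0.590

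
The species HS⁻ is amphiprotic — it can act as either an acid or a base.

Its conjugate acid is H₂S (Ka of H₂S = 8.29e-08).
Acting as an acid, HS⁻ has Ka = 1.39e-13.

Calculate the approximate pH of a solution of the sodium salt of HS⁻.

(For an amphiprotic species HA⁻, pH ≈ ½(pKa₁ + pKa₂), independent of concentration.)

pKa₁ = -log(8.29e-08) = 7.08; pKa₂ = -log(1.39e-13) = 12.86. For an amphiprotic species, pH ≈ ½(pKa₁ + pKa₂) = ½(7.08 + 12.86) = 9.97.

pH = 9.97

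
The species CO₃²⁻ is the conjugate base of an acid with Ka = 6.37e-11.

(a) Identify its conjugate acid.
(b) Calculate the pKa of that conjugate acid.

(a) The conjugate acid is formed by adding one H⁺ to CO₃²⁻, giving HCO₃⁻. (b) pKa = -log(Ka) = -log(6.37e-11) = 10.20.

Conjugate acid: HCO₃⁻; pK_a = 10.20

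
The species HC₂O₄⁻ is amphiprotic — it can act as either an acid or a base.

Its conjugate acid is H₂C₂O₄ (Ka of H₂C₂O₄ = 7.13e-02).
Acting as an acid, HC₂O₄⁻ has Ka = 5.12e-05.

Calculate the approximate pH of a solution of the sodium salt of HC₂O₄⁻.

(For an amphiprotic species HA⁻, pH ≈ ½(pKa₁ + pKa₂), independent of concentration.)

pKa₁ = -log(7.13e-02) = 1.15; pKa₂ = -log(5.12e-05) = 4.29. For an amphiprotic species, pH ≈ ½(pKa₁ + pKa₂) = ½(1.15 + 4.29) = 2.72.

pH = 2.72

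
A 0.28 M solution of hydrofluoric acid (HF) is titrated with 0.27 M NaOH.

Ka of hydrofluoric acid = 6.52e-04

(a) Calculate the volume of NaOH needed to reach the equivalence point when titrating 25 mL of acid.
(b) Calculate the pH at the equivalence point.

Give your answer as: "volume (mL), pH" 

moles acid = 0.28 × 25/1000 = 0.007 mol; V_base = moles/0.27 × 1000 = 25.9 mL. At equivalence only the conjugate base is present: [A⁻] = 0.007/0.051 = 1.3745e-01 M. Kb = Kw/Ka = 1.53e-11; [OH⁻] = √(Kb × [A⁻]) = 1.4520e-06; pOH = 5.84; pH = 14 - pOH = 8.16.

V = 25.9 mL, pH = 8.16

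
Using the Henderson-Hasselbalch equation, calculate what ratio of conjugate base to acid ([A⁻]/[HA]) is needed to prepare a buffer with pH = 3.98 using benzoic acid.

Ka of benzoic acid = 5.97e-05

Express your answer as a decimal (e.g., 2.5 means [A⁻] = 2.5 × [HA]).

pKa = -log(5.97e-05) = 4.2240. pH = pKa + log([A⁻]/[HA]), so log([A⁻]/[HA]) = pH − pKa = 3.98 − 4.2240 = -0.2440. [A⁻]/[HA] = 10^(-0.2440) = 0.570

[A⁻]/[HA] = 0.570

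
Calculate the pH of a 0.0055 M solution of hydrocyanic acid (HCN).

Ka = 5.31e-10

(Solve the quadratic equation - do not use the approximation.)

x² + Ka×x - Ka×C = 0. Using quadratic formula: [H⁺] = 1.7087e-06

pH = 5.77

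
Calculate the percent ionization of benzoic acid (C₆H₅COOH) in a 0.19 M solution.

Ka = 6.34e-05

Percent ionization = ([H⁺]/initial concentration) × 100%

Using Ka equilibrium: x² + Ka×x - Ka×C = 0. Solving: [H⁺] = 3.4392e-03. Percent = (3.4392e-03/0.19) × 100

Percent ionization = 1.81%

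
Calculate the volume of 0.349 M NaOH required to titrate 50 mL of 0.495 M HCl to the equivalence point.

At equivalence: moles acid = moles base. moles HCl = 0.495 × 50/1000 = 0.02475 mol. V_base = moles / 0.349 × 1000 = 70.9 mL.

V_{base} = 70.9 mL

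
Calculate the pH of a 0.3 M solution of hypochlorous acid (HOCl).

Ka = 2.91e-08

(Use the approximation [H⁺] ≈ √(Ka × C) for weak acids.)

[H⁺] = √(Ka × C) = √(2.91e-08 × 0.3) = 9.3434e-05. pH = -log(9.3434e-05)

pH = 4.03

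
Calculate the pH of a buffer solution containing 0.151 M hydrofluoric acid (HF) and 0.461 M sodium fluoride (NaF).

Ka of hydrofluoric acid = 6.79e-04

pKa = -log(6.79e-04) = 3.17. pH = pKa + log([A⁻]/[HA]) = 3.17 + log(0.461/0.151)

pH = 3.65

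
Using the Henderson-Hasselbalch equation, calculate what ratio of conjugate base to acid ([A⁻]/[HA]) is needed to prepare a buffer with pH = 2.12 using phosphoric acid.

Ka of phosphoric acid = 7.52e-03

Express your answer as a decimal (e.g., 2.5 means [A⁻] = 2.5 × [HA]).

pKa = -log(7.52e-03) = 2.1238. pH = pKa + log([A⁻]/[HA]), so log([A⁻]/[HA]) = pH − pKa = 2.12 − 2.1238 = -0.0038. [A⁻]/[HA] = 10^(-0.0038) = 0.991

[A⁻]/[HA] = 0.991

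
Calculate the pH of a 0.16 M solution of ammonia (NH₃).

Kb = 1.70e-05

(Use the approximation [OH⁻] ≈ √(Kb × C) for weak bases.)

[OH⁻] = √(Kb × C) = √(1.70e-05 × 0.16) = 1.6492e-03. pOH = 2.78, pH = 14 - pOH

pH = 11.22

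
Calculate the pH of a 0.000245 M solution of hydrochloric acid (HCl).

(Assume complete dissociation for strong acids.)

[H⁺] = 0.000245 M for strong acid. pH = -log[H⁺] = -log(0.000245)

pH = 3.61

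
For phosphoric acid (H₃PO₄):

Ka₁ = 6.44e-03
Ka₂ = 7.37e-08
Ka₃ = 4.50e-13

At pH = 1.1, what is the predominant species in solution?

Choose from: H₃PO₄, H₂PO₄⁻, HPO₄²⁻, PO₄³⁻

pKa₁ = 2.19, pKa₂ = 7.13, pKa₃ = 12.35. For a polyprotic acid the predominant species crosses at each pKa: below pKa_n the protonated form dominates, above it the deprotonated form does. At pH = 1.1, the predominant species is H₃PO₄.

H₃PO₄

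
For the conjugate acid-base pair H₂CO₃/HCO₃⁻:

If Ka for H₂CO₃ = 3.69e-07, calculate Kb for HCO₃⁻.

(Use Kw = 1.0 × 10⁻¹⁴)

For a conjugate pair Ka × Kb = Kw, so Kb = Kw/Ka = 1.0 × 10⁻¹⁴ / 3.69e-07 = 2.71e-08.

K_b = 2.71e-08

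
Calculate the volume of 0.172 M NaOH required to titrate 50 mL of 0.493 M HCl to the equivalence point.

At equivalence: moles acid = moles base. moles HCl = 0.493 × 50/1000 = 0.02465 mol. V_base = moles / 0.172 × 1000 = 143.3 mL.

V_{base} = 143.3 mL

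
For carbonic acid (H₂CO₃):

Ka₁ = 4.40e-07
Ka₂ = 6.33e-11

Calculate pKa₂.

pKa₂ = -log(Ka₂) = -log(6.33e-11) = 10.20.

pK_{a2} = 10.20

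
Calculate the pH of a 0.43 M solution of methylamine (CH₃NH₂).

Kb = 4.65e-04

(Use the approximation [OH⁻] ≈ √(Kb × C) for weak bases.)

[OH⁻] = √(Kb × C) = √(4.65e-04 × 0.43) = 1.4140e-02. pOH = 1.85, pH = 14 - pOH

pH = 12.15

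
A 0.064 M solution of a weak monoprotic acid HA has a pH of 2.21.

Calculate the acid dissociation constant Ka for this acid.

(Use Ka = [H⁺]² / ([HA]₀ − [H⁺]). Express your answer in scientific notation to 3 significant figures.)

[H⁺] = 10^(−pH) = 10^(−2.21) = 6.166e-03 M. For HA ⇌ H⁺ + A⁻, Ka = [H⁺][A⁻]/[HA] = [H⁺]² / ([HA]₀ − [H⁺]) = (6.166e-03)² / (0.064 − 6.166e-03) = 6.57e-04.

K_a = 6.57e-04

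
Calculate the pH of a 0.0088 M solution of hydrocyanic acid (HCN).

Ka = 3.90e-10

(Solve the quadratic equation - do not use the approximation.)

x² + Ka×x - Ka×C = 0. Using quadratic formula: [H⁺] = 1.8524e-06

pH = 5.73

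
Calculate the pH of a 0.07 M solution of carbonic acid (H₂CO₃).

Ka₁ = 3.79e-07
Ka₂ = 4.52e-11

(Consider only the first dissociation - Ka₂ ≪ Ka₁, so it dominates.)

First dissociation dominates. From Ka₁ = [H⁺][HA⁻]/[H₂A], x² + Ka₁·x − Ka₁·C = 0 with C = 0.07 M and Ka₁ = 3.79e-07. Solving: [H⁺] = (−Ka₁ + √(Ka₁² + 4·Ka₁·C)) / 2 = 1.6269e-04 M. pH = -log(1.6269e-04) = 3.79.

pH = 3.79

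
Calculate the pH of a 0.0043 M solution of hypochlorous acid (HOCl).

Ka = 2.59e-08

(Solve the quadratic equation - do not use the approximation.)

x² + Ka×x - Ka×C = 0. Using quadratic formula: [H⁺] = 1.0540e-05

pH = 4.98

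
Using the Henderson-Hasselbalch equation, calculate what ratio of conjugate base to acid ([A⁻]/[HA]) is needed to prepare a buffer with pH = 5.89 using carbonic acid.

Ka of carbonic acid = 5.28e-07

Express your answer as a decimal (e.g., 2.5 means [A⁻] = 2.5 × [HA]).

pKa = -log(5.28e-07) = 6.2774. pH = pKa + log([A⁻]/[HA]), so log([A⁻]/[HA]) = pH − pKa = 5.89 − 6.2774 = -0.3874. [A⁻]/[HA] = 10^(-0.3874) = 0.410

[A⁻]/[HA] = 0.410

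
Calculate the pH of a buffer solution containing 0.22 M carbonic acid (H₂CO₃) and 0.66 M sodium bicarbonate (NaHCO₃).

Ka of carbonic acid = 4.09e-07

pKa = -log(4.09e-07) = 6.39. pH = pKa + log([A⁻]/[HA]) = 6.39 + log(0.66/0.22)

pH = 6.87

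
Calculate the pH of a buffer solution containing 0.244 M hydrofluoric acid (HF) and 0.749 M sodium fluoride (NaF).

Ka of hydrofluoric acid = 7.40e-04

pKa = -log(7.40e-04) = 3.13. pH = pKa + log([A⁻]/[HA]) = 3.13 + log(0.749/0.244)

pH = 3.62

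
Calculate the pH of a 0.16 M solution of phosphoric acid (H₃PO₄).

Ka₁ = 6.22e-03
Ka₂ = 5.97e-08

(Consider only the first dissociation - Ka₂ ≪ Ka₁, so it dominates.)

First dissociation dominates. From Ka₁ = [H⁺][HA⁻]/[H₂A], x² + Ka₁·x − Ka₁·C = 0 with C = 0.16 M and Ka₁ = 6.22e-03. Solving: [H⁺] = (−Ka₁ + √(Ka₁² + 4·Ka₁·C)) / 2 = 2.8590e-02 M. pH = -log(2.8590e-02) = 1.54.

pH = 1.54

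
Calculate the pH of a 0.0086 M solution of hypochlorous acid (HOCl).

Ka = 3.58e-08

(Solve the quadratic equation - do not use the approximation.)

x² + Ka×x - Ka×C = 0. Using quadratic formula: [H⁺] = 1.7529e-05

pH = 4.76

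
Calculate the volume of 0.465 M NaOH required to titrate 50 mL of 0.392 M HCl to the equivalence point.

At equivalence: moles acid = moles base. moles HCl = 0.392 × 50/1000 = 0.0196 mol. V_base = moles / 0.465 × 1000 = 42.2 mL.

V_{base} = 42.2 mL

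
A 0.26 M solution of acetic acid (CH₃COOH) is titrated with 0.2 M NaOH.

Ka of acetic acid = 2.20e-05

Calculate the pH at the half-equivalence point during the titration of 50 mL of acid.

At half-equivalence [HA] = [A⁻], so Henderson-Hasselbalch gives pH = pKa = -log(2.20e-05) = 4.66.

pH = pKa = 4.66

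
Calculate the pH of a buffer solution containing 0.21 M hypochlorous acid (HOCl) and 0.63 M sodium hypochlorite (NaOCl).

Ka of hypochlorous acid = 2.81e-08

pKa = -log(2.81e-08) = 7.55. pH = pKa + log([A⁻]/[HA]) = 7.55 + log(0.63/0.21)

pH = 8.03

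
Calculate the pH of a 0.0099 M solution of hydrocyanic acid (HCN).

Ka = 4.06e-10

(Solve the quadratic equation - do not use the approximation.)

x² + Ka×x - Ka×C = 0. Using quadratic formula: [H⁺] = 2.0046e-06

pH = 5.70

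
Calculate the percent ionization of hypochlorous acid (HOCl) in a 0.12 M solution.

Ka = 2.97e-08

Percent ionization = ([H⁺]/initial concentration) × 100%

Using Ka equilibrium: x² + Ka×x - Ka×C = 0. Solving: [H⁺] = 5.9684e-05. Percent = (5.9684e-05/0.12) × 100

Percent ionization = 0.0497%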